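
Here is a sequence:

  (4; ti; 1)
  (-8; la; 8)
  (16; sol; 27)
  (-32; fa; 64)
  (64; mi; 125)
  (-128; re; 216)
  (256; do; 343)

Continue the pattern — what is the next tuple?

For the first component, ×(-2) each step: 4, -8, 16, -32, 64, -128, 256 → -512.
Note — runs backward through the solfège scale do→ti: ti, la, sol, fa, mi, re, do → ti.
Third component goes 1, 8, 27, 64, 125, 216, 343 → 512 (perfect cubes: 1³, 2³, 3³, …).
Combining the parts gives (-512; ti; 512).

(-512; ti; 512)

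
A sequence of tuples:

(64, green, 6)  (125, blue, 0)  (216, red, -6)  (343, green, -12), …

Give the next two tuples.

(512, blue, -18), (729, red, -24)

For the first entry, perfect cubes: 4³, 5³, 6³, …: 64, 125, 216, 343 → 512 → 729.
For the colour, repeats green → blue → red: green, blue, red, green → blue → red.
For the third entry, −6 each step: 6, 0, -6, -12 → -18 → -24.
So the next two tuples are (512, blue, -18) and (729, red, -24).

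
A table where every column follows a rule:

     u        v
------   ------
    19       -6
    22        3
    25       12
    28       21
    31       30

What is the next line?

Column u — +3 each step: 19, 22, 25, 28, 31 → 34.
Column v: +9 each step; -6, 3, 12, 21, 30 → 39.
So the next line is 34  39.

34  39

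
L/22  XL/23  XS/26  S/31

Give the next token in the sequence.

M/38

Size: L, XL, XS, S → M (runs through clothing sizes XS→XL).
Second component: differences are 1, 3, 5, … (increasing by 2 each time), so 22, 23, 26, 31 → 38.
Combining the parts gives M/38.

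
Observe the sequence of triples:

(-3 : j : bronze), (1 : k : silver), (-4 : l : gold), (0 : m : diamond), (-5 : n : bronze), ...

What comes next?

(-1 : o : silver)

First part: alternating steps +4, −5, +4, −5, …; -3, 1, -4, 0, -5 → -1.
Letter: letters move forward 1 place in the alphabet; j, k, l, m, n → o.
For the rank, repeats bronze → silver → gold → diamond: bronze, silver, gold, diamond, bronze → silver.
Combining the parts gives (-1 : o : silver).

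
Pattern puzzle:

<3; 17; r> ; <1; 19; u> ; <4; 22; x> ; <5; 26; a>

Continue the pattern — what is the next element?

First part: 3, 1, 4, 5 → 9 (each term is the sum of the two before it).
Second part: differences are 2, 3, 4, … (increasing by 1 each time), so 17, 19, 22, 26 → 31.
Letter goes r, u, x, a → d (letters move forward 3 places in the alphabet, wrapping Z→A).
Putting it together: <9; 31; d>.

<9; 31; d>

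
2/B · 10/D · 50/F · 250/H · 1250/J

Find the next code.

6250/L

First component: ×5 each step; 2, 10, 50, 250, 1250 → 6250.
Letter: letters move forward 2 places in the alphabet; B, D, F, H, J → L.
Putting it together: 6250/L.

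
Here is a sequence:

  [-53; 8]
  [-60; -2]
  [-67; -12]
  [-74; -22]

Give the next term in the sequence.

[-81; -32]

First coordinate: −7 each step; -53, -60, -67, -74 → -81.
Second coordinate: −10 each step, so 8, -2, -12, -22 → -32.
Putting it together: [-81; -32].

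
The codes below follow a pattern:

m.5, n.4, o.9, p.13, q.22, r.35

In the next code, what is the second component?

57

Second component — each term is the sum of the two before it: 5, 4, 9, 13, 22, 35 → 57.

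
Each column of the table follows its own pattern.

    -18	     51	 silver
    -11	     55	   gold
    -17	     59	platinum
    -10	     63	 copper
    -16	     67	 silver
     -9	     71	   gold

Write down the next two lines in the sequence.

-15  75  platinum; -8  79  copper

For the first component, alternating steps +7, −6, +7, −6, …: -18, -11, -17, -10, -16, -9 → -15 → -8.
Second component goes 51, 55, 59, 63, 67, 71 → 75 → 79 (+4 each step).
Metal — repeats silver → gold → platinum → copper: silver, gold, platinum, copper, silver, gold → platinum → copper.
So the next two lines are -15  75  platinum and -8  79  copper.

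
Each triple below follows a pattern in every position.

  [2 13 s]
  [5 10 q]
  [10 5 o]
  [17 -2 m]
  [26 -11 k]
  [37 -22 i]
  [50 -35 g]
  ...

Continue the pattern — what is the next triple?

[65 -50 e]

First value: differences are 3, 5, 7, … (increasing by 2 each time), so 2, 5, 10, 17, 26, 37, 50 → 65.
For the second value, together with the first value always sums to 15: 13, 10, 5, -2, -11, -22, -35 → -50.
Letter — letters move back 2 places in the alphabet: s, q, o, m, k, i, g → e.
Putting it together: [65 -50 e].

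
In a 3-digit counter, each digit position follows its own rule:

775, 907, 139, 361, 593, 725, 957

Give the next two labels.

189, 311

First digit: +2 each step, mod 10, so 7, 9, 1, 3, 5, 7, 9 → 1 → 3.
Second digit goes 7, 0, 3, 6, 9, 2, 5 → 8 → 1 (+3 each step, mod 10).
Third digit: +2 each step, mod 10; 5, 7, 9, 1, 3, 5, 7 → 9 → 1.
So the next two labels are 189 and 311.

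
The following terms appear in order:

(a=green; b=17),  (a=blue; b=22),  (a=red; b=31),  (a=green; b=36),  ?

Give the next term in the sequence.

(a=blue; b=45)

A: repeats green → blue → red; green, blue, red, green → blue.
B — alternating steps +5, +9, +5, +9, …: 17, 22, 31, 36 → 45.
Putting it together: (a=blue; b=45).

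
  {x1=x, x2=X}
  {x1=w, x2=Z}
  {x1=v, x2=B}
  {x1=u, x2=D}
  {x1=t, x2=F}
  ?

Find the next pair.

{x1=s, x2=H}

X1 — letters move back 1 place in the alphabet: x, w, v, u, t → s.
X2: letters move forward 2 places in the alphabet, wrapping Z→A; X, Z, B, D, F → H.
Putting it together: {x1=s, x2=H}.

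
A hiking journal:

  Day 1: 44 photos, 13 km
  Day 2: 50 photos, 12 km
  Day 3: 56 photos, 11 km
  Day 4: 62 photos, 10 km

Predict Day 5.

68 photos, 9 km

Photos goes 44, 50, 56, 62 → 68 (+6 each step).
For the km, −1 each step: 13, 12, 11, 10 → 9.
Combining the parts gives 68 photos, 9 km.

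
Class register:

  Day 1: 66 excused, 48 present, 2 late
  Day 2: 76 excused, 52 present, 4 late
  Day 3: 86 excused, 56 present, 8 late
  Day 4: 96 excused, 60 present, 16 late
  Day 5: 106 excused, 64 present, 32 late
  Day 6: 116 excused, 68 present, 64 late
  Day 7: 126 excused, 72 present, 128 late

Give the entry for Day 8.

136 excused, 76 present, 256 late

Excused: 66, 76, 86, 96, 106, 116, 126 → 136 (+10 each step).
Present goes 48, 52, 56, 60, 64, 68, 72 → 76 (+4 each step).
For the late, ×2 each step: 2, 4, 8, 16, 32, 64, 128 → 256.
Combining the parts gives 136 excused, 76 present, 256 late.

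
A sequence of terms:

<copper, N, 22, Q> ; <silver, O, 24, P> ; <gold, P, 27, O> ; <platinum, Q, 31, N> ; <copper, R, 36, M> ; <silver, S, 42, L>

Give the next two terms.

<gold, T, 49, K>, <platinum, U, 57, J>

Metal: repeats copper → silver → gold → platinum, so copper, silver, gold, platinum, copper, silver → gold → platinum.
For the first letter, letters move forward 1 place in the alphabet: N, O, P, Q, R, S → T → U.
Third entry: differences are 2, 3, 4, … (increasing by 1 each time); 22, 24, 27, 31, 36, 42 → 49 → 57.
Second letter goes Q, P, O, N, M, L → K → J (letters move back 1 place in the alphabet).
Putting the parts together: <gold, T, 49, K> and then <platinum, U, 57, J>.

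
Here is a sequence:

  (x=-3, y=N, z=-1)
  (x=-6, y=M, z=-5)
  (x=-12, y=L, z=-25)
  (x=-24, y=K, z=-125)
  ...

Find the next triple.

X: ×2 each step, so -3, -6, -12, -24 → -48.
Y — letters move back 1 place in the alphabet: N, M, L, K → J.
Z: -1, -5, -25, -125 → -625 (×5 each step).
Combining the parts gives (x=-48, y=J, z=-625).

(x=-48, y=J, z=-625)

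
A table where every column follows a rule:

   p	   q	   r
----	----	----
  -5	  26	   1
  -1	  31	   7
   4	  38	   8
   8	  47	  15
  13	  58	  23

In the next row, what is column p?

Column p — alternating steps +4, +5, +4, +5, …: -5, -1, 4, 8, 13 → 17.

17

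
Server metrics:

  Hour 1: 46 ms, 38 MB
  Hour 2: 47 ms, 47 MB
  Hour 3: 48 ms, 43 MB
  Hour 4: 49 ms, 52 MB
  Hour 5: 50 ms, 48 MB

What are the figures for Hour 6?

51 ms, 57 MB

Ms goes 46, 47, 48, 49, 50 → 51 (+1 each step).
MB: alternating steps +9, −4, +9, −4, …; 38, 47, 43, 52, 48 → 57.
Putting it together: 51 ms, 57 MB.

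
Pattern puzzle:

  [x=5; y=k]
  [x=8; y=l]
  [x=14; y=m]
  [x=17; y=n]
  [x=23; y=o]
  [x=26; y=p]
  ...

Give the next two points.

[x=32; y=q], [x=35; y=r]

X: alternating steps +3, +6, +3, +6, …, so 5, 8, 14, 17, 23, 26 → 32 → 35.
Y — letters move forward 1 place in the alphabet: k, l, m, n, o, p → q → r.
Putting the parts together: [x=32; y=q] and then [x=35; y=r].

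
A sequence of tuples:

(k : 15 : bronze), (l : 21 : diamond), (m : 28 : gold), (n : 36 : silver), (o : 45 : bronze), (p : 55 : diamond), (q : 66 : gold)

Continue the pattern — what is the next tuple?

(r : 78 : silver)

Letter — letters move forward 1 place in the alphabet: k, l, m, n, o, p, q → r.
Second entry: 15, 21, 28, 36, 45, 55, 66 → 78 (differences are 6, 7, 8, … (increasing by 1 each time)).
Rank — repeats bronze → diamond → gold → silver: bronze, diamond, gold, silver, bronze, diamond, gold → silver.
Putting it together: (r : 78 : silver).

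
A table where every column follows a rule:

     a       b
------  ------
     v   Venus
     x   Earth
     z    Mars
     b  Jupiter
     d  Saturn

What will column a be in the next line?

Column a: v, x, z, b, d → f (letters move forward 2 places in the alphabet, wrapping Z→A).

f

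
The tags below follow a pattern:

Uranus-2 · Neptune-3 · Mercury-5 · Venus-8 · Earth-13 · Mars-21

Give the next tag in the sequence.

Jupiter-34

Planet goes Uranus, Neptune, Mercury, Venus, Earth, Mars → Jupiter (runs through the planets Mercury→Neptune).
Second component: 2, 3, 5, 8, 13, 21 → 34 (each term is the sum of the two before it).
Putting it together: Jupiter-34.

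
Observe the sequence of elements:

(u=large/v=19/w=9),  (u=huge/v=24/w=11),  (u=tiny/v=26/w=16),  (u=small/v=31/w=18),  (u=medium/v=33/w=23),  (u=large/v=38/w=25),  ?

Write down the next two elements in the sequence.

(u=huge/v=40/w=30), (u=tiny/v=45/w=32)

U — repeats large → huge → tiny → small → medium: large, huge, tiny, small, medium, large → huge → tiny.
V: 19, 24, 26, 31, 33, 38 → 40 → 45 (alternating steps +5, +2, +5, +2, …).
W: alternating steps +2, +5, +2, +5, …, so 9, 11, 16, 18, 23, 25 → 30 → 32.
Putting the parts together: (u=huge/v=40/w=30) and then (u=tiny/v=45/w=32).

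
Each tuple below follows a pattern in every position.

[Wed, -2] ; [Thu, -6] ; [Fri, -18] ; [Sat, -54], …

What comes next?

Day — runs through the weekdays Mon→Sun: Wed, Thu, Fri, Sat → Sun.
Second slot — ×3 each step: -2, -6, -18, -54 → -162.
Putting it together: [Sun, -162].

[Sun, -162]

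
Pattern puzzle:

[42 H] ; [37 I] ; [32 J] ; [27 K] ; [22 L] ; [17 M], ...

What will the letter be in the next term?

First component: −5 each step, so 42, 37, 32, 27, 22, 17 → 12.
Letter — letters move forward 1 place in the alphabet: H, I, J, K, L, M → N.

N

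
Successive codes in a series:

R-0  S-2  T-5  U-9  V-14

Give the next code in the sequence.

Letter — letters move forward 1 place in the alphabet: R, S, T, U, V → W.
Second component goes 0, 2, 5, 9, 14 → 20 (differences are 2, 3, 4, … (increasing by 1 each time)).
So the next code is W-20.

W-20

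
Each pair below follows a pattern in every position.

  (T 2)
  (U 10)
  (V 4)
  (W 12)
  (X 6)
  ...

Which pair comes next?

(Y 14)

Letter: letters move forward 1 place in the alphabet; T, U, V, W, X → Y.
Second component: 2, 10, 4, 12, 6 → 14 (alternating steps +8, −6, +8, −6, …).
Putting it together: (Y 14).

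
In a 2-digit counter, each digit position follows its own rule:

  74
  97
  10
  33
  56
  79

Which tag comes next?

First digit: +2 each step, mod 10; 7, 9, 1, 3, 5, 7 → 9.
Second digit: +3 each step, mod 10; 4, 7, 0, 3, 6, 9 → 2.
Combining the parts gives 92.

92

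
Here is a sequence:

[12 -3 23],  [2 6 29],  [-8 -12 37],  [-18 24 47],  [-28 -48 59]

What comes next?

[-38 96 73]

First value — −10 each step: 12, 2, -8, -18, -28 → -38.
Second value — ×(-2) each step: -3, 6, -12, 24, -48 → 96.
Third value: differences are 6, 8, 10, … (increasing by 2 each time), so 23, 29, 37, 47, 59 → 73.
Putting it together: [-38 96 73].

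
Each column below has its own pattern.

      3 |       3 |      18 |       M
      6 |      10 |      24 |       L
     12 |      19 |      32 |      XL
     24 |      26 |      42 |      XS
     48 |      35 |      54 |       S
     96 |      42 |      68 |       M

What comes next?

192  51  84  L

First component — ×2 each step: 3, 6, 12, 24, 48, 96 → 192.
Second component: alternating steps +7, +9, +7, +9, …; 3, 10, 19, 26, 35, 42 → 51.
Third component: differences are 6, 8, 10, … (increasing by 2 each time), so 18, 24, 32, 42, 54, 68 → 84.
For the size, repeats M → L → XL → XS → S: M, L, XL, XS, S, M → L.
Putting it together: 192  51  84  L.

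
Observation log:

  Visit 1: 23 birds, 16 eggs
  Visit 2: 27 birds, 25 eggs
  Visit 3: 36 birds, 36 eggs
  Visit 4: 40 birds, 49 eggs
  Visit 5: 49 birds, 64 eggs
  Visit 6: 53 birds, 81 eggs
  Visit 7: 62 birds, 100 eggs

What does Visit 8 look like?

66 birds, 121 eggs

For the birds, alternating steps +4, +9, +4, +9, …: 23, 27, 36, 40, 49, 53, 62 → 66.
For the eggs, perfect squares: 4², 5², 6², …: 16, 25, 36, 49, 64, 81, 100 → 121.
Putting it together: 66 birds, 121 eggs.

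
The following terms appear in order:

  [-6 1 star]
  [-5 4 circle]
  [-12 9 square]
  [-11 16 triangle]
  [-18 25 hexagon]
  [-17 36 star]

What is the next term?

[-24 49 circle]

For the first coordinate, alternating steps +1, −7, +1, −7, …: -6, -5, -12, -11, -18, -17 → -24.
Second coordinate: 1, 4, 9, 16, 25, 36 → 49 (perfect squares: 1², 2², 3², …).
Shape goes star, circle, square, triangle, hexagon, star → circle (repeats star → circle → square → triangle → hexagon).
Putting it together: [-24 49 circle].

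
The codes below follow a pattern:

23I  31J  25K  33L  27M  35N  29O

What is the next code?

37P

First component: alternating steps +8, −6, +8, −6, …; 23, 31, 25, 33, 27, 35, 29 → 37.
Letter goes I, J, K, L, M, N, O → P (letters move forward 1 place in the alphabet).
So the next code is 37P.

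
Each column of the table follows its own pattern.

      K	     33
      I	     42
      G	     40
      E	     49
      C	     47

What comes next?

Letter: letters move back 2 places in the alphabet; K, I, G, E, C → A.
For the second component, alternating steps +9, −2, +9, −2, …: 33, 42, 40, 49, 47 → 56.
So the next row is A  56.

A  56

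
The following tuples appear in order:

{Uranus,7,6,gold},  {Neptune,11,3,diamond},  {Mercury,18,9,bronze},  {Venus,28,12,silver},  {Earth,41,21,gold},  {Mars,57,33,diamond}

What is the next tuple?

For the planet, runs through the planets Mercury→Neptune: Uranus, Neptune, Mercury, Venus, Earth, Mars → Jupiter.
Second part: differences are 4, 7, 10, … (increasing by 3 each time), so 7, 11, 18, 28, 41, 57 → 76.
Third part: each term is the sum of the two before it, so 6, 3, 9, 12, 21, 33 → 54.
Rank — repeats gold → diamond → bronze → silver: gold, diamond, bronze, silver, gold, diamond → bronze.
So the next tuple is {Jupiter,76,54,bronze}.

{Jupiter,76,54,bronze}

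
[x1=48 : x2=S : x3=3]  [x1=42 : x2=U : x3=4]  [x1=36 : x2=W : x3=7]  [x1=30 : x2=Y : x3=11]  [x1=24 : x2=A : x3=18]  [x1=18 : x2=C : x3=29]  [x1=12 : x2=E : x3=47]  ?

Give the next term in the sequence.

[x1=6 : x2=G : x3=76]

X1 goes 48, 42, 36, 30, 24, 18, 12 → 6 (−6 each step).
X2: letters move forward 2 places in the alphabet, wrapping Z→A; S, U, W, Y, A, C, E → G.
For the x3, each term is the sum of the two before it: 3, 4, 7, 11, 18, 29, 47 → 76.
Putting it together: [x1=6 : x2=G : x3=76].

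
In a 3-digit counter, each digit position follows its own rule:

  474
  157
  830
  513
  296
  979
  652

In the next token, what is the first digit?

First digit — −3 each step, mod 10: 4, 1, 8, 5, 2, 9, 6 → 3.

3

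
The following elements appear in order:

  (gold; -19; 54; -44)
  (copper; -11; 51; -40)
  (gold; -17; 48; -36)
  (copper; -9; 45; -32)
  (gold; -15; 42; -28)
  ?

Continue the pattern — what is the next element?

(copper; -7; 39; -24)

Metal: alternates gold ↔ copper; gold, copper, gold, copper, gold → copper.
Second entry goes -19, -11, -17, -9, -15 → -7 (alternating steps +8, −6, +8, −6, …).
Third entry: 54, 51, 48, 45, 42 → 39 (−3 each step).
Fourth entry: +4 each step; -44, -40, -36, -32, -28 → -24.
Putting it together: (copper; -7; 39; -24).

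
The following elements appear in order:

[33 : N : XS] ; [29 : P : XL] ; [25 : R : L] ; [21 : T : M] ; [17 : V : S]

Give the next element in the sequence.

[13 : X : XS]

First slot goes 33, 29, 25, 21, 17 → 13 (−4 each step).
Letter: letters move forward 2 places in the alphabet; N, P, R, T, V → X.
For the size, runs backward through clothing sizes XS→XL: XS, XL, L, M, S → XS.
Combining the parts gives [13 : X : XS].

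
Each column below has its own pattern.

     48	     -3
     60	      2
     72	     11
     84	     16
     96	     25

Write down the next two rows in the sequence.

108  30; 120  39

First component — +12 each step: 48, 60, 72, 84, 96 → 108 → 120.
Second component — alternating steps +5, +9, +5, +9, …: -3, 2, 11, 16, 25 → 30 → 39.
So the next two rows are 108  30 and 120  39.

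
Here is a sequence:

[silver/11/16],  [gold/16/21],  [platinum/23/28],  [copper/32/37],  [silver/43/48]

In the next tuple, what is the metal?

Metal goes silver, gold, platinum, copper, silver → gold (repeats silver → gold → platinum → copper).
For the second part, differences are 5, 7, 9, … (increasing by 2 each time): 11, 16, 23, 32, 43 → 56.
Third part: 16, 21, 28, 37, 48 → 61 (always 5 more than the second part).

gold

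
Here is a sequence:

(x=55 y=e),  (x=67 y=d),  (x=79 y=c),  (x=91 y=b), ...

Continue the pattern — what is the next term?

X: +12 each step, so 55, 67, 79, 91 → 103.
Y — letters move back 1 place in the alphabet: e, d, c, b → a.
So the next term is (x=103 y=a).

(x=103 y=a)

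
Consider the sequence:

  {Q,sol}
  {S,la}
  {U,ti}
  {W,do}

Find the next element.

{Y,re}

Letter — letters move forward 2 places in the alphabet: Q, S, U, W → Y.
Note goes sol, la, ti, do → re (runs through the solfège scale do→ti).
Combining the parts gives {Y,re}.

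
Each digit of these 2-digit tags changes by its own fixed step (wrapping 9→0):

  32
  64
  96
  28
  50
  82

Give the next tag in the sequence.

First digit goes 3, 6, 9, 2, 5, 8 → 1 (+3 each step, mod 10).
For the second digit, +2 each step, mod 10: 2, 4, 6, 8, 0, 2 → 4.
Combining the parts gives 14.

14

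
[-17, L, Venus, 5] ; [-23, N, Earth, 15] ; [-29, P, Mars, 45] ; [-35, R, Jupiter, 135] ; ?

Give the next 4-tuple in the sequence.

For the first coordinate, −6 each step: -17, -23, -29, -35 → -41.
Letter — letters move forward 2 places in the alphabet: L, N, P, R → T.
Planet: Venus, Earth, Mars, Jupiter → Saturn (runs through the planets Mercury→Neptune).
Fourth coordinate: ×3 each step, so 5, 15, 45, 135 → 405.
Combining the parts gives [-41, T, Saturn, 405].

[-41, T, Saturn, 405]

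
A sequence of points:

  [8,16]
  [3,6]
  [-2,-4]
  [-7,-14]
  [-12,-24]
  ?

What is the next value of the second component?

For the first component, −5 each step: 8, 3, -2, -7, -12 → -17.
Second component goes 16, 6, -4, -14, -24 → -34 (always 2 × the first component).

-34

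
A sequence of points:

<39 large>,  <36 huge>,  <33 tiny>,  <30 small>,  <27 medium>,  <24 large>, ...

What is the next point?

For the first part, −3 each step: 39, 36, 33, 30, 27, 24 → 21.
Size goes large, huge, tiny, small, medium, large → huge (repeats large → huge → tiny → small → medium).
So the next point is <21 huge>.

<21 huge>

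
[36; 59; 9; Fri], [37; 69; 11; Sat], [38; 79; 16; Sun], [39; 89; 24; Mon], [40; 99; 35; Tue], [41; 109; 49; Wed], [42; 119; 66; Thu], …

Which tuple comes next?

[43; 129; 86; Fri]

First component: +1 each step; 36, 37, 38, 39, 40, 41, 42 → 43.
Second component goes 59, 69, 79, 89, 99, 109, 119 → 129 (+10 each step).
For the third component, differences are 2, 5, 8, … (increasing by 3 each time): 9, 11, 16, 24, 35, 49, 66 → 86.
Day: Fri, Sat, Sun, Mon, Tue, Wed, Thu → Fri (runs through the weekdays Mon→Sun).
So the next tuple is [43; 129; 86; Fri].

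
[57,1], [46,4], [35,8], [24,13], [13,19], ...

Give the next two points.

[2,26], [-9,34]

First value: −11 each step; 57, 46, 35, 24, 13 → 2 → -9.
Second value goes 1, 4, 8, 13, 19 → 26 → 34 (differences are 3, 4, 5, … (increasing by 1 each time)).
Putting the parts together: [2,26] and then [-9,34].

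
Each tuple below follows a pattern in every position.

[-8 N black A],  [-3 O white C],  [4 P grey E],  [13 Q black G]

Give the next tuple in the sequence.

First slot: -8, -3, 4, 13 → 24 (differences are 5, 7, 9, … (increasing by 2 each time)).
For the first letter, letters move forward 1 place in the alphabet: N, O, P, Q → R.
Shade: repeats black → white → grey; black, white, grey, black → white.
Second letter: letters move forward 2 places in the alphabet, so A, C, E, G → I.
So the next tuple is [24 R white I].

[24 R white I]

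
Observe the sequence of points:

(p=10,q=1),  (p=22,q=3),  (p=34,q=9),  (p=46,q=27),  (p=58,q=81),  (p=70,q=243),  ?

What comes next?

(p=82,q=729)

P goes 10, 22, 34, 46, 58, 70 → 82 (+12 each step).
Q goes 1, 3, 9, 27, 81, 243 → 729 (×3 each step).
Combining the parts gives (p=82,q=729).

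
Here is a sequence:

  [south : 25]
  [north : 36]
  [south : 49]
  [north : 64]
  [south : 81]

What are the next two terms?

Direction goes south, north, south, north, south → north → south (alternates south ↔ north).
Second part — perfect squares: 5², 6², 7², …: 25, 36, 49, 64, 81 → 100 → 121.
Putting the parts together: [north : 100] and then [south : 121].

[north : 100], [south : 121]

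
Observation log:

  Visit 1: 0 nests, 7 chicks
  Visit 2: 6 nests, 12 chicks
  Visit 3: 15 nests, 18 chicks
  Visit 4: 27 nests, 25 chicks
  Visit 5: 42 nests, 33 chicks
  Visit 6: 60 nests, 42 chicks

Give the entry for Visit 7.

Nests: 0, 6, 15, 27, 42, 60 → 81 (differences are 6, 9, 12, … (increasing by 3 each time)).
Chicks — differences are 5, 6, 7, … (increasing by 1 each time): 7, 12, 18, 25, 33, 42 → 52.
Putting it together: 81 nests, 52 chicks.

81 nests, 52 chicks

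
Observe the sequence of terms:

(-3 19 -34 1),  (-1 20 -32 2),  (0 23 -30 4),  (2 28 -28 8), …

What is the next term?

First slot: alternating steps +2, +1, +2, +1, …, so -3, -1, 0, 2 → 3.
Second slot — differences are 1, 3, 5, … (increasing by 2 each time): 19, 20, 23, 28 → 35.
Third slot: +2 each step; -34, -32, -30, -28 → -26.
Fourth slot — ×2 each step: 1, 2, 4, 8 → 16.
Combining the parts gives (3 35 -26 16).

(3 35 -26 16)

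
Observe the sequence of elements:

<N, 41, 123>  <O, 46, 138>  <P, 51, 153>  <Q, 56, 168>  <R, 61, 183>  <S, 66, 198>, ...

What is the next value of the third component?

Second component goes 41, 46, 51, 56, 61, 66 → 71 (+5 each step).
Third component: always 3 × the second component; 123, 138, 153, 168, 183, 198 → 213.

213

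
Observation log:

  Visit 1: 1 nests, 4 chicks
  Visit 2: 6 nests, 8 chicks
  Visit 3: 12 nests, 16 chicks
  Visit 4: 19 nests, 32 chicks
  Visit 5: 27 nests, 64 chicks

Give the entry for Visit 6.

36 nests, 128 chicks

For the nests, differences are 5, 6, 7, … (increasing by 1 each time): 1, 6, 12, 19, 27 → 36.
Chicks: ×2 each step, so 4, 8, 16, 32, 64 → 128.
Putting it together: 36 nests, 128 chicks.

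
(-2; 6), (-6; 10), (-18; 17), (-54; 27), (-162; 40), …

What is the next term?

First component — ×3 each step: -2, -6, -18, -54, -162 → -486.
Second component: 6, 10, 17, 27, 40 → 56 (differences are 4, 7, 10, … (increasing by 3 each time)).
Putting it together: (-486; 56).

(-486; 56)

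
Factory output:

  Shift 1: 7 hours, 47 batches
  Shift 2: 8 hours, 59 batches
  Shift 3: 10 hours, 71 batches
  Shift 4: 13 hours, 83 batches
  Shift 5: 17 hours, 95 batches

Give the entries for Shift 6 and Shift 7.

22 hours, 107 batches; 28 hours, 119 batches

Hours: 7, 8, 10, 13, 17 → 22 → 28 (differences are 1, 2, 3, … (increasing by 1 each time)).
Batches: +12 each step, so 47, 59, 71, 83, 95 → 107 → 119.
So the next two rows are 22 hours, 107 batches and 28 hours, 119 batches.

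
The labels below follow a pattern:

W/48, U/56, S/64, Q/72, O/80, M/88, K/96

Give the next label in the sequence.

Letter — letters move back 2 places in the alphabet: W, U, S, Q, O, M, K → I.
Second component: 48, 56, 64, 72, 80, 88, 96 → 104 (+8 each step).
Combining the parts gives I/104.

I/104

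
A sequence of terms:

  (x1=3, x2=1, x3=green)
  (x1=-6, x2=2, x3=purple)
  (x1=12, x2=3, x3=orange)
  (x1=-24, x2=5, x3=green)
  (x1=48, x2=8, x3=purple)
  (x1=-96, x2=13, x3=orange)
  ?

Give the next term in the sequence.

(x1=192, x2=21, x3=green)

X1: ×(-2) each step; 3, -6, 12, -24, 48, -96 → 192.
For the x2, each term is the sum of the two before it: 1, 2, 3, 5, 8, 13 → 21.
X3: repeats green → purple → orange; green, purple, orange, green, purple, orange → green.
Putting it together: (x1=192, x2=21, x3=green).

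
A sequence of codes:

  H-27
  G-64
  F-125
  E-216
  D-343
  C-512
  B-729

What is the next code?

Letter goes H, G, F, E, D, C, B → A (letters move back 1 place in the alphabet).
Second component: perfect cubes: 3³, 4³, 5³, …; 27, 64, 125, 216, 343, 512, 729 → 1000.
Putting it together: A-1000.

A-1000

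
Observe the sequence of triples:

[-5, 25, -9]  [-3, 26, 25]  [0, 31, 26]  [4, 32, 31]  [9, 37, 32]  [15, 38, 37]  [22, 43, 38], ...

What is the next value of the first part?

30

First part — differences are 2, 3, 4, … (increasing by 1 each time): -5, -3, 0, 4, 9, 15, 22 → 30.
Second part: 25, 26, 31, 32, 37, 38, 43 → 44 (alternating steps +1, +5, +1, +5, …).
Third part: always the previous value of the second part; -9, 25, 26, 31, 32, 37, 38 → 43.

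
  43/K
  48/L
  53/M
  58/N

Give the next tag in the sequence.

63/O

First component: +5 each step; 43, 48, 53, 58 → 63.
Letter goes K, L, M, N → O (letters move forward 1 place in the alphabet).
So the next tag is 63/O.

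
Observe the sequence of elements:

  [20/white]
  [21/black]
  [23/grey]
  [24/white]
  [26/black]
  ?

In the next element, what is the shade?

grey

Shade: repeats white → black → grey; white, black, grey, white, black → grey.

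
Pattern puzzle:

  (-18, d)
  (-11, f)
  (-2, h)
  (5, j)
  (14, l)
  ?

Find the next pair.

(21, n)

For the first entry, alternating steps +7, +9, +7, +9, …: -18, -11, -2, 5, 14 → 21.
For the letter, letters move forward 2 places in the alphabet: d, f, h, j, l → n.
Putting it together: (21, n).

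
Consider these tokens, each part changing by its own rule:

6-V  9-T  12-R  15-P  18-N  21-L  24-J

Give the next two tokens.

27-H then 30-F

First component: +3 each step; 6, 9, 12, 15, 18, 21, 24 → 27 → 30.
Letter: V, T, R, P, N, L, J → H → F (letters move back 2 places in the alphabet).
Putting the parts together: 27-H and then 30-F.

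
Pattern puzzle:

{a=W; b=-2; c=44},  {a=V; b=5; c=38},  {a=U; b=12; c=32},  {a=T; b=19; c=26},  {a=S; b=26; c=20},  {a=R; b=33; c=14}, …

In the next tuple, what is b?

40

For the b, +7 each step: -2, 5, 12, 19, 26, 33 → 40.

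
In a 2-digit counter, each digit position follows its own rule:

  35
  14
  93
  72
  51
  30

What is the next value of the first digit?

First digit — −2 each step, mod 10: 3, 1, 9, 7, 5, 3 → 1.

1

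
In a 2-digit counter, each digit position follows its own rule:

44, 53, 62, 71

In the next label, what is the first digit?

First digit: 4, 5, 6, 7 → 8 (+1 each step, mod 10).

8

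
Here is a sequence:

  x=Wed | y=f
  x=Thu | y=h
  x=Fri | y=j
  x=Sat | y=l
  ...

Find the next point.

For the x, runs through the weekdays Mon→Sun: Wed, Thu, Fri, Sat → Sun.
Y — letters move forward 2 places in the alphabet: f, h, j, l → n.
Combining the parts gives x=Sun | y=n.

x=Sun | y=n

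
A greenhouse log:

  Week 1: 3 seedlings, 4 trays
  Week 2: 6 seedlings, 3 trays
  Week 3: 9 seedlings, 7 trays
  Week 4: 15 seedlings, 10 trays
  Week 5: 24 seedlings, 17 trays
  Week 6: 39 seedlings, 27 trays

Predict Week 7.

Seedlings: 3, 6, 9, 15, 24, 39 → 63 (each term is the sum of the two before it).
Trays goes 4, 3, 7, 10, 17, 27 → 44 (each term is the sum of the two before it).
Combining the parts gives 63 seedlings, 44 trays.

63 seedlings, 44 trays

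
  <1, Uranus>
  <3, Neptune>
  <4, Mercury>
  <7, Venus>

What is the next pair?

<11, Earth>

First value: 1, 3, 4, 7 → 11 (each term is the sum of the two before it).
Planet: Uranus, Neptune, Mercury, Venus → Earth (runs through the planets Mercury→Neptune).
So the next pair is <11, Earth>.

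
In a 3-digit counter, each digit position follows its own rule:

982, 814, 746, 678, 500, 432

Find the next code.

First digit: 9, 8, 7, 6, 5, 4 → 3 (−1 each step, mod 10).
Second digit: +3 each step, mod 10, so 8, 1, 4, 7, 0, 3 → 6.
Third digit: +2 each step, mod 10, so 2, 4, 6, 8, 0, 2 → 4.
Combining the parts gives 364.

364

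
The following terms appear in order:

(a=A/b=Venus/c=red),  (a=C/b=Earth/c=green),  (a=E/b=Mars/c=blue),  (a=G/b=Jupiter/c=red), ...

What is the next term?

For the a, letters move forward 2 places in the alphabet: A, C, E, G → I.
B: Venus, Earth, Mars, Jupiter → Saturn (runs through the planets Mercury→Neptune).
C: red, green, blue, red → green (repeats red → green → blue).
Putting it together: (a=I/b=Saturn/c=green).

(a=I/b=Saturn/c=green)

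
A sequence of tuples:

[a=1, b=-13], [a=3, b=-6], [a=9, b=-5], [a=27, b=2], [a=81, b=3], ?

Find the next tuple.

[a=243, b=10]

A: 1, 3, 9, 27, 81 → 243 (×3 each step).
B: alternating steps +7, +1, +7, +1, …, so -13, -6, -5, 2, 3 → 10.
Putting it together: [a=243, b=10].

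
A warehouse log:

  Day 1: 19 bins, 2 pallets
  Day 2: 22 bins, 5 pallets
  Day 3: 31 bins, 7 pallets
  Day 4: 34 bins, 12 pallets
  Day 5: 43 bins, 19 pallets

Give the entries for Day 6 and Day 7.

46 bins, 31 pallets; 55 bins, 50 pallets

Bins: alternating steps +3, +9, +3, +9, …, so 19, 22, 31, 34, 43 → 46 → 55.
Pallets goes 2, 5, 7, 12, 19 → 31 → 50 (each term is the sum of the two before it).
So the next two rows are 46 bins, 31 pallets and 55 bins, 50 pallets.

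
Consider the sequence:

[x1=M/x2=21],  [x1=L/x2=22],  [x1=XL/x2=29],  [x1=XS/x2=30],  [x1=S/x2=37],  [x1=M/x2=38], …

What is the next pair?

[x1=L/x2=45]

X1: repeats M → L → XL → XS → S, so M, L, XL, XS, S, M → L.
X2: 21, 22, 29, 30, 37, 38 → 45 (alternating steps +1, +7, +1, +7, …).
Putting it together: [x1=L/x2=45].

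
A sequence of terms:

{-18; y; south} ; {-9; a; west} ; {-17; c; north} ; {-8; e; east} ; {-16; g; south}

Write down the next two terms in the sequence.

First part: alternating steps +9, −8, +9, −8, …; -18, -9, -17, -8, -16 → -7 → -15.
Letter: letters move forward 2 places in the alphabet, wrapping Z→A; y, a, c, e, g → i → k.
Direction: repeats south → west → north → east, so south, west, north, east, south → west → north.
Putting the parts together: {-7; i; west} and then {-15; k; north}.

{-7; i; west}, {-15; k; north}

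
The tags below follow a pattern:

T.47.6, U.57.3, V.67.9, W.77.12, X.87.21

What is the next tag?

Y.97.33

Letter: letters move forward 1 place in the alphabet, so T, U, V, W, X → Y.
Second component: 47, 57, 67, 77, 87 → 97 (+10 each step).
Third component: 6, 3, 9, 12, 21 → 33 (each term is the sum of the two before it).
Combining the parts gives Y.97.33.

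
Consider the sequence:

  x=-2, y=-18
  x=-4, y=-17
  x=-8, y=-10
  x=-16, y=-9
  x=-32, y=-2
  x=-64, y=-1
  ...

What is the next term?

X: ×2 each step, so -2, -4, -8, -16, -32, -64 → -128.
Y goes -18, -17, -10, -9, -2, -1 → 6 (alternating steps +1, +7, +1, +7, …).
Putting it together: x=-128, y=6.

x=-128, y=6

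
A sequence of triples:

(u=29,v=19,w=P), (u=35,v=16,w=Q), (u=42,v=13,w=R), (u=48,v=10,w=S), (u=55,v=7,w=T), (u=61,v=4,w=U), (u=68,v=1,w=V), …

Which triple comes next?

(u=74,v=-2,w=W)

U: alternating steps +6, +7, +6, +7, …, so 29, 35, 42, 48, 55, 61, 68 → 74.
V goes 19, 16, 13, 10, 7, 4, 1 → -2 (−3 each step).
W: P, Q, R, S, T, U, V → W (letters move forward 1 place in the alphabet).
Putting it together: (u=74,v=-2,w=W).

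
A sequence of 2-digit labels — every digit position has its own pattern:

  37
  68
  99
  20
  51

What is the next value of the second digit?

Second digit: +1 each step, mod 10; 7, 8, 9, 0, 1 → 2.

2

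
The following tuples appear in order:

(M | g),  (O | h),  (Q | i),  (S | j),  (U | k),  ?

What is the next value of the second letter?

Second letter — letters move forward 1 place in the alphabet: g, h, i, j, k → l.

l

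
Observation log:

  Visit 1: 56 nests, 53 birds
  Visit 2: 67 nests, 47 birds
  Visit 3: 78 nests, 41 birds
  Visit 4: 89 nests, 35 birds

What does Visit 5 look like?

100 nests, 29 birds

Nests goes 56, 67, 78, 89 → 100 (+11 each step).
Birds — −6 each step: 53, 47, 41, 35 → 29.
Combining the parts gives 100 nests, 29 birds.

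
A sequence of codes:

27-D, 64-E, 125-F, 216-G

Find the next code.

343-H

First component: 27, 64, 125, 216 → 343 (perfect cubes: 3³, 4³, 5³, …).
For the letter, letters move forward 1 place in the alphabet: D, E, F, G → H.
Combining the parts gives 343-H.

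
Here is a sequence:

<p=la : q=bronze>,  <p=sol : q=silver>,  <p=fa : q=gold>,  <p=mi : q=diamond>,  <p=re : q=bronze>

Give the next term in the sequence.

P: runs backward through the solfège scale do→ti; la, sol, fa, mi, re → do.
Q goes bronze, silver, gold, diamond, bronze → silver (repeats bronze → silver → gold → diamond).
Combining the parts gives <p=do : q=silver>.

<p=do : q=silver>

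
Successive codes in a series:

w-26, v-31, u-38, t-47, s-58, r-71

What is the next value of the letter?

Letter: letters move back 1 place in the alphabet, so w, v, u, t, s, r → q.

q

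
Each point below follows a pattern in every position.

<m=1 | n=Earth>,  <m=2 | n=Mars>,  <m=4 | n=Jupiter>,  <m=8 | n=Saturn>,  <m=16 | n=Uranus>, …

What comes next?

M: 1, 2, 4, 8, 16 → 32 (×2 each step).
N: runs through the planets Mercury→Neptune, so Earth, Mars, Jupiter, Saturn, Uranus → Neptune.
Combining the parts gives <m=32 | n=Neptune>.

<m=32 | n=Neptune>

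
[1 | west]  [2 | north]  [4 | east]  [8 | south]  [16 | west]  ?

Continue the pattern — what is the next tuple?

First value — ×2 each step: 1, 2, 4, 8, 16 → 32.
Direction: repeats west → north → east → south; west, north, east, south, west → north.
Putting it together: [32 | north].

[32 | north]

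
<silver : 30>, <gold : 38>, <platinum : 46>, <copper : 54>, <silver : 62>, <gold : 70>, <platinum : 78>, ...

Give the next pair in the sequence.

<copper : 86>

Metal goes silver, gold, platinum, copper, silver, gold, platinum → copper (repeats silver → gold → platinum → copper).
Second coordinate: +8 each step, so 30, 38, 46, 54, 62, 70, 78 → 86.
Putting it together: <copper : 86>.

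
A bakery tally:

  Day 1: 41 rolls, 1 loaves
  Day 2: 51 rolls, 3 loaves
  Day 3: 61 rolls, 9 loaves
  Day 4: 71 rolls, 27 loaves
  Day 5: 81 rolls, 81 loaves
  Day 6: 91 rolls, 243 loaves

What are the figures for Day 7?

101 rolls, 729 loaves

For the rolls, +10 each step: 41, 51, 61, 71, 81, 91 → 101.
Loaves: ×3 each step, so 1, 3, 9, 27, 81, 243 → 729.
Combining the parts gives 101 rolls, 729 loaves.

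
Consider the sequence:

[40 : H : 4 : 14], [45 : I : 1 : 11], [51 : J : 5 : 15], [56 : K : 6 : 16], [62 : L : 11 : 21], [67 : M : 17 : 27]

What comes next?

[73 : N : 28 : 38]

For the first value, alternating steps +5, +6, +5, +6, …: 40, 45, 51, 56, 62, 67 → 73.
Letter: letters move forward 1 place in the alphabet, so H, I, J, K, L, M → N.
For the third value, each term is the sum of the two before it: 4, 1, 5, 6, 11, 17 → 28.
Fourth value: always 10 more than the third value, so 14, 11, 15, 16, 21, 27 → 38.
Putting it together: [73 : N : 28 : 38].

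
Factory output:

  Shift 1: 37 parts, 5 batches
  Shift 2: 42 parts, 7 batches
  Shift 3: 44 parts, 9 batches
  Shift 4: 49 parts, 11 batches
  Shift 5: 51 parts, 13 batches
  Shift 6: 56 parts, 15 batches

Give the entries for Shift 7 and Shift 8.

For the parts, alternating steps +5, +2, +5, +2, …: 37, 42, 44, 49, 51, 56 → 58 → 63.
Batches — +2 each step: 5, 7, 9, 11, 13, 15 → 17 → 19.
So the next two lines are 58 parts, 17 batches and 63 parts, 19 batches.

58 parts, 17 batches; 63 parts, 19 batches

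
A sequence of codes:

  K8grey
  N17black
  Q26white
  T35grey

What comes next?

W44black

Letter goes K, N, Q, T → W (letters move forward 3 places in the alphabet).
Second component goes 8, 17, 26, 35 → 44 (+9 each step).
Shade: repeats grey → black → white; grey, black, white, grey → black.
So the next code is W44black.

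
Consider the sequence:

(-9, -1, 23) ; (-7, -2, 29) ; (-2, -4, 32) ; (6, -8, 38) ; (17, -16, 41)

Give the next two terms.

First slot goes -9, -7, -2, 6, 17 → 31 → 48 (differences are 2, 5, 8, … (increasing by 3 each time)).
For the second slot, ×2 each step: -1, -2, -4, -8, -16 → -32 → -64.
Third slot: 23, 29, 32, 38, 41 → 47 → 50 (alternating steps +6, +3, +6, +3, …).
Putting the parts together: (31, -32, 47) and then (48, -64, 50).

(31, -32, 47), (48, -64, 50)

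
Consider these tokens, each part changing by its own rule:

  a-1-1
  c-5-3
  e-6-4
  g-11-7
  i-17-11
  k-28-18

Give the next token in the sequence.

m-45-29

Letter — letters move forward 2 places in the alphabet: a, c, e, g, i, k → m.
Second component: each term is the sum of the two before it; 1, 5, 6, 11, 17, 28 → 45.
Third component goes 1, 3, 4, 7, 11, 18 → 29 (each term is the sum of the two before it).
Putting it together: m-45-29.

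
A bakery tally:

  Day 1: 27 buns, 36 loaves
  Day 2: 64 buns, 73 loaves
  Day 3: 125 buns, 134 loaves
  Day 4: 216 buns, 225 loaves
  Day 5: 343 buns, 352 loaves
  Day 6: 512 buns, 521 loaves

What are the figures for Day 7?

Buns: perfect cubes: 3³, 4³, 5³, …, so 27, 64, 125, 216, 343, 512 → 729.
Loaves — always 9 more than the buns: 36, 73, 134, 225, 352, 521 → 738.
Putting it together: 729 buns, 738 loaves.

729 buns, 738 loaves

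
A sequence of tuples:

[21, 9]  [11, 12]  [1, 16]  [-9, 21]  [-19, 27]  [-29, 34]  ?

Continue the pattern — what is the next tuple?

For the first slot, −10 each step: 21, 11, 1, -9, -19, -29 → -39.
Second slot: differences are 3, 4, 5, … (increasing by 1 each time); 9, 12, 16, 21, 27, 34 → 42.
So the next tuple is [-39, 42].

[-39, 42]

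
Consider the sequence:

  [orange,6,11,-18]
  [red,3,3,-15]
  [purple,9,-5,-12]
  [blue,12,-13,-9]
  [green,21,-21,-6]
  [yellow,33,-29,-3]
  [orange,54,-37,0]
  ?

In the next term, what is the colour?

red

Colour: orange, red, purple, blue, green, yellow, orange → red (repeats orange → red → purple → blue → green → yellow).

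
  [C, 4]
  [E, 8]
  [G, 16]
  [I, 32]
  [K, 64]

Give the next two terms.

For the letter, letters move forward 2 places in the alphabet: C, E, G, I, K → M → O.
Second component: 4, 8, 16, 32, 64 → 128 → 256 (×2 each step).
Putting the parts together: [M, 128] and then [O, 256].

[M, 128], [O, 256]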